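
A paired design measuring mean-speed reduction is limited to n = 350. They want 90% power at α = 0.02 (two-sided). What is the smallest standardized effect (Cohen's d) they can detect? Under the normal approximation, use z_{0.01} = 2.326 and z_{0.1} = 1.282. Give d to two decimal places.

For a single sample (or paired design) of n = 350: d_min = (z_{α/2} + z_β)/√n.
z-sum = 2.326 + 1.282 = 3.608.
d_min = 3.608 / √350 = 3.608 / 18.708 = 0.193.

d_min ≈ 0.19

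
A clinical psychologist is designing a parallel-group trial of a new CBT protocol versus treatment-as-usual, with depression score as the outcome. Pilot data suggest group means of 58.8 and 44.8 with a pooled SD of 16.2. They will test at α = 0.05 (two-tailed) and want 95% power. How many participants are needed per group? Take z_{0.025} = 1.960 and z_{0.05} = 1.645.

Cohen's d = |M₁ − M₂| / SD_pooled = |58.8 − 44.8| / 16.2 = 14.0 / 16.2 = 0.864.
For two independent groups with equal n: n = 2·((z_{α/2} + z_β) / d)².
z_{α/2} + z_β = 1.960 + 1.645 = 3.605.
n = 2 × (3.605 / 0.864)² = 2 × 4.172² = 2 × 17.41 = 34.8.
Round up to the next whole participant.

n = 35 per group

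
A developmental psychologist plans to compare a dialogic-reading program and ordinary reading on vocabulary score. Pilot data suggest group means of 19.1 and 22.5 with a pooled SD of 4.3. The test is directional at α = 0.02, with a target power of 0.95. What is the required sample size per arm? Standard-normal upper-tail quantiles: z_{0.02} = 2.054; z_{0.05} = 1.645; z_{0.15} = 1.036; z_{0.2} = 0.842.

Cohen's d = |M₁ − M₂| / SD_pooled = |19.1 − 22.5| / 4.3 = 3.4 / 4.3 = 0.791.
For two independent groups with equal n: n = 2·((z_{α} + z_β) / d)².
z_{α} + z_β = 2.054 + 1.645 = 3.699.
n = 2 × (3.699 / 0.791)² = 2 × 4.676² = 2 × 21.87 = 43.7.
Round up to the next whole participant.

n = 44 per group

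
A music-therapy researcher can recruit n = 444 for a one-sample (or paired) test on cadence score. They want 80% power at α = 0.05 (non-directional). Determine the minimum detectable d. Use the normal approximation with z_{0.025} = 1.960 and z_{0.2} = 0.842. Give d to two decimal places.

d_min ≈ 0.13

For a single sample (or paired design) of n = 444: d_min = (z_{α/2} + z_β)/√n.
z-sum = 1.960 + 0.842 = 2.802.
d_min = 2.802 / √444 = 2.802 / 21.071 = 0.133.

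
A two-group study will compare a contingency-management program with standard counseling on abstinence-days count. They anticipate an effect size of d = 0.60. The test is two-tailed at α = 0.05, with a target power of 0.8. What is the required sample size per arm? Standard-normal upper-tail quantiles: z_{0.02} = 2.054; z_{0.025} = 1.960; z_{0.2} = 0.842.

n = 44 per group

For two independent groups with equal n: n = 2·((z_{α/2} + z_β) / d)².
z_{α/2} + z_β = 1.960 + 0.842 = 2.802.
n = 2 × (2.802 / 0.60)² = 2 × 4.670² = 2 × 21.81 = 43.6.
Round up to the next whole participant.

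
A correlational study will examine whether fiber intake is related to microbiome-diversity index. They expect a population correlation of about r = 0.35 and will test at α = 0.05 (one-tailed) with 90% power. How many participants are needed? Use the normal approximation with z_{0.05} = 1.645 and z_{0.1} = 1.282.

n = 68

Fisher's z: C = ½·ln((1+r)/(1−r)) = ½·ln(2.0769) = 0.3654.
n = ((z_{α} + z_β)/C)² + 3.
(1.645 + 1.282) / 0.3654 = 2.927 / 0.3654 = 8.010.
n = 8.010² + 3 = 64.17 + 3 = 67.2.
Round up.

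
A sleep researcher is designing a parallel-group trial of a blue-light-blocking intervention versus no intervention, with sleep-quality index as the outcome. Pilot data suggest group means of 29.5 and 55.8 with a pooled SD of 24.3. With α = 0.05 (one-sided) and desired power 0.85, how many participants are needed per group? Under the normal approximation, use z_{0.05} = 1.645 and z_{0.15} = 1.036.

n = 13 per group

Cohen's d = |M₁ − M₂| / SD_pooled = |29.5 − 55.8| / 24.3 = 26.3 / 24.3 = 1.082.
For two independent groups with equal n: n = 2·((z_{α} + z_β) / d)².
z_{α} + z_β = 1.645 + 1.036 = 2.681.
n = 2 × (2.681 / 1.082)² = 2 × 2.478² = 2 × 6.14 = 12.3.
Round up to the next whole participant.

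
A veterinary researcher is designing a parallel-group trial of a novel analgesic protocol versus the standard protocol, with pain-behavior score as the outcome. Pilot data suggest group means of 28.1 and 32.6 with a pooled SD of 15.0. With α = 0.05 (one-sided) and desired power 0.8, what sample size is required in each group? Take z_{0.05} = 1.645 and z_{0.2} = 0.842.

n = 138 per group

Cohen's d = |M₁ − M₂| / SD_pooled = |28.1 − 32.6| / 15.0 = 4.5 / 15.0 = 0.300.
For two independent groups with equal n: n = 2·((z_{α} + z_β) / d)².
z_{α} + z_β = 1.645 + 0.842 = 2.487.
n = 2 × (2.487 / 0.300)² = 2 × 8.290² = 2 × 68.72 = 137.4.
Round up to the next whole participant.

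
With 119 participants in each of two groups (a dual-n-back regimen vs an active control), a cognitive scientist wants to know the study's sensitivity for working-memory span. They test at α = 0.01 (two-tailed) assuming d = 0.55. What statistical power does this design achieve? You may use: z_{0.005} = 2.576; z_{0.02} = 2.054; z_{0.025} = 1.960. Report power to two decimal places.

power ≈ 0.95

For two equal groups, power = Φ(d·√(n/2) − z_{α/2}).
d·√(n/2) = 0.55 × √(119/2) = 0.55 × 7.714 = 4.242.
z_β = 4.242 − 2.576 = 1.666.
Power = Φ(1.666) = 0.952.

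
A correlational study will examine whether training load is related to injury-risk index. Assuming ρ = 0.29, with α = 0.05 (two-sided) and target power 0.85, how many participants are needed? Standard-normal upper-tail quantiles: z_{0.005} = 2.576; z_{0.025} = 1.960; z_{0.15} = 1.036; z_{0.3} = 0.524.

n = 104

Fisher's z: C = ½·ln((1+r)/(1−r)) = ½·ln(1.8169) = 0.2986.
n = ((z_{α/2} + z_β)/C)² + 3.
(1.960 + 1.036) / 0.2986 = 2.996 / 0.2986 = 10.033.
n = 10.033² + 3 = 100.67 + 3 = 103.7.
Round up.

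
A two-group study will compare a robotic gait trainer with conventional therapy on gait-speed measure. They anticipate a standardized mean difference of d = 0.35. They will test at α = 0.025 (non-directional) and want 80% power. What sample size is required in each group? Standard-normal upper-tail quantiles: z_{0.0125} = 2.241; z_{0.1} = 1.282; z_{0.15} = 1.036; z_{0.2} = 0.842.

For two independent groups with equal n: n = 2·((z_{α/2} + z_β) / d)².
z_{α/2} + z_β = 2.241 + 0.842 = 3.083.
n = 2 × (3.083 / 0.35)² = 2 × 8.809² = 2 × 77.59 = 155.2.
Round up to the next whole participant.

n = 156 per group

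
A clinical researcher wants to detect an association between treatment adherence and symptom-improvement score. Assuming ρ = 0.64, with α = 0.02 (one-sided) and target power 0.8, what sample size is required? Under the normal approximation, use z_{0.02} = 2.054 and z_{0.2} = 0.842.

Fisher's z: C = ½·ln((1+r)/(1−r)) = ½·ln(4.5556) = 0.7582.
n = ((z_{α} + z_β)/C)² + 3.
(2.054 + 0.842) / 0.7582 = 2.896 / 0.7582 = 3.820.
n = 3.820² + 3 = 14.59 + 3 = 17.6.
Round up.

n = 18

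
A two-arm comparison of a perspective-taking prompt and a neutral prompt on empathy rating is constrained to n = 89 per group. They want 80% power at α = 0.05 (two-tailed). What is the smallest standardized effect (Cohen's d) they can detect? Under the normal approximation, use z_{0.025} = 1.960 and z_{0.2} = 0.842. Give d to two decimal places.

d_min ≈ 0.42

For two independent groups of n = 89 each: d_min = (z_{α/2} + z_β)·√(2/n).
z-sum = 1.960 + 0.842 = 2.802.
d_min = 2.802 × √(2/89) = 2.802 × 0.1499 = 0.420.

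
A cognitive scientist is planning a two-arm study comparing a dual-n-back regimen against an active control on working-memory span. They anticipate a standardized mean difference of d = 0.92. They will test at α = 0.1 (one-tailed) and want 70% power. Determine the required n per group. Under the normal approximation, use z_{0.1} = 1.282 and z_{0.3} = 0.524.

For two independent groups with equal n: n = 2·((z_{α} + z_β) / d)².
z_{α} + z_β = 1.282 + 0.524 = 1.806.
n = 2 × (1.806 / 0.92)² = 2 × 1.963² = 2 × 3.85 = 7.7.
Round up to the next whole participant.

n = 8 per group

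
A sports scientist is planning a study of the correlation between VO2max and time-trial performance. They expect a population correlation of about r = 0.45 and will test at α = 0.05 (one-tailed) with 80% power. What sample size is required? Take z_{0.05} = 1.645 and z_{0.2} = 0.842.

Fisher's z: C = ½·ln((1+r)/(1−r)) = ½·ln(2.6364) = 0.4847.
n = ((z_{α} + z_β)/C)² + 3.
(1.645 + 0.842) / 0.4847 = 2.487 / 0.4847 = 5.131.
n = 5.131² + 3 = 26.33 + 3 = 29.3.
Round up.

n = 30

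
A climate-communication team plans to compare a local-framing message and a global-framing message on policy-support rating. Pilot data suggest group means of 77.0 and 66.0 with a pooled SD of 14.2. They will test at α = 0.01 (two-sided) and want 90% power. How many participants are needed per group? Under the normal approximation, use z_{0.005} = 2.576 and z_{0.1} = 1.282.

Cohen's d = |M₁ − M₂| / SD_pooled = |77.0 − 66.0| / 14.2 = 11.0 / 14.2 = 0.775.
For two independent groups with equal n: n = 2·((z_{α/2} + z_β) / d)².
z_{α/2} + z_β = 2.576 + 1.282 = 3.858.
n = 2 × (3.858 / 0.775)² = 2 × 4.978² = 2 × 24.78 = 49.6.
Round up to the next whole participant.

n = 50 per group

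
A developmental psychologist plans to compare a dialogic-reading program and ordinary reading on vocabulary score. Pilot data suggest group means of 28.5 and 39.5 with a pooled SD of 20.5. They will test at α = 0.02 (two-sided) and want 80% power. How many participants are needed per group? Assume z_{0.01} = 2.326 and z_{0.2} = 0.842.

n = 70 per group

Cohen's d = |M₁ − M₂| / SD_pooled = |28.5 − 39.5| / 20.5 = 11.0 / 20.5 = 0.537.
For two independent groups with equal n: n = 2·((z_{α/2} + z_β) / d)².
z_{α/2} + z_β = 2.326 + 0.842 = 3.168.
n = 2 × (3.168 / 0.537)² = 2 × 5.899² = 2 × 34.80 = 69.6.
Round up to the next whole participant.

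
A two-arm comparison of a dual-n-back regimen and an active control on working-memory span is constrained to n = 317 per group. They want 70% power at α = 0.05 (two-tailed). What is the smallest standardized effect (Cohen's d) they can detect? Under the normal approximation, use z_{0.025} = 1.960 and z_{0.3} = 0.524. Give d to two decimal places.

d_min ≈ 0.20

For two independent groups of n = 317 each: d_min = (z_{α/2} + z_β)·√(2/n).
z-sum = 1.960 + 0.524 = 2.484.
d_min = 2.484 × √(2/317) = 2.484 × 0.0794 = 0.197.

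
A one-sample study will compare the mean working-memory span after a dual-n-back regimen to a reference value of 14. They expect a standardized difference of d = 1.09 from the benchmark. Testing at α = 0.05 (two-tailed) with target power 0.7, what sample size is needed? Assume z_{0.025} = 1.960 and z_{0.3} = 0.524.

For a one-sample test: n = ((z_{α/2} + z_β) / d)².
z_{α/2} + z_β = 1.960 + 0.524 = 2.484.
n = (2.484 / 1.09)² = 2.279² = 5.19.
Round up.

n = 6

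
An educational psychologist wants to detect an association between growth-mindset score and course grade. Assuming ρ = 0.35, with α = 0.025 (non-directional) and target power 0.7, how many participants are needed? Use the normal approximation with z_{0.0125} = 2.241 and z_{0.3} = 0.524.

n = 61

Fisher's z: C = ½·ln((1+r)/(1−r)) = ½·ln(2.0769) = 0.3654.
n = ((z_{α/2} + z_β)/C)² + 3.
(2.241 + 0.524) / 0.3654 = 2.765 / 0.3654 = 7.567.
n = 7.567² + 3 = 57.26 + 3 = 60.3.
Round up.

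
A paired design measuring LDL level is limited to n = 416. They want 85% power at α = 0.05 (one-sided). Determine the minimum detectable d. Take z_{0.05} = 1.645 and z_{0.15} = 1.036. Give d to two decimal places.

d_min ≈ 0.13

For a single sample (or paired design) of n = 416: d_min = (z_{α} + z_β)/√n.
z-sum = 1.645 + 1.036 = 2.681.
d_min = 2.681 / √416 = 2.681 / 20.396 = 0.131.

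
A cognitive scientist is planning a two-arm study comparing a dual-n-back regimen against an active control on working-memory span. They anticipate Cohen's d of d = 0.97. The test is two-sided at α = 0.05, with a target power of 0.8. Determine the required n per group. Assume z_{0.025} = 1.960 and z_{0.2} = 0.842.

n = 17 per group

For two independent groups with equal n: n = 2·((z_{α/2} + z_β) / d)².
z_{α/2} + z_β = 1.960 + 0.842 = 2.802.
n = 2 × (2.802 / 0.97)² = 2 × 2.889² = 2 × 8.34 = 16.7.
Round up to the next whole participant.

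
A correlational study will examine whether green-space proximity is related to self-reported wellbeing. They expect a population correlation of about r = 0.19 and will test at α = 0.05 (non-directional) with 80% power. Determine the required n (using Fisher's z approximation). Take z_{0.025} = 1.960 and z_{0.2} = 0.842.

Fisher's z: C = ½·ln((1+r)/(1−r)) = ½·ln(1.4691) = 0.1923.
n = ((z_{α/2} + z_β)/C)² + 3.
(1.960 + 0.842) / 0.1923 = 2.802 / 0.1923 = 14.571.
n = 14.571² + 3 = 212.31 + 3 = 215.3.
Round up.

n = 216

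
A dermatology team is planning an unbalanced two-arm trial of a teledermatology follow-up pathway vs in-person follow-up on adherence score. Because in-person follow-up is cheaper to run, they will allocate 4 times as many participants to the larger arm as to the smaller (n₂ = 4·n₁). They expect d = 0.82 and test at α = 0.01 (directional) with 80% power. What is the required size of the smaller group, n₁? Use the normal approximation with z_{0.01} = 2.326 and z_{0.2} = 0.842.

n₁ = 19

With allocation ratio k = n₂/n₁ = 4, Var(x̄₁−x̄₂) = σ²(1/n₁ + 1/(k·n₁)) = σ²·(k+1)/(k·n₁).
So n₁ = (1 + 1/k)·((z_{α} + z_β)/d)² = 1.250 × (3.168/0.82)².
n₁ = 1.250 × 14.93 = 18.7.
Round up: n₁ = 19, giving n₂ = 4 × 19 = 76.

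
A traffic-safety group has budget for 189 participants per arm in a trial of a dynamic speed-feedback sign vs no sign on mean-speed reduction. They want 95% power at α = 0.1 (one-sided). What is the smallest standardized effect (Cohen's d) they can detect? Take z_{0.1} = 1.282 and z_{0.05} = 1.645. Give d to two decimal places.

For two independent groups of n = 189 each: d_min = (z_{α} + z_β)·√(2/n).
z-sum = 1.282 + 1.645 = 2.927.
d_min = 2.927 × √(2/189) = 2.927 × 0.1029 = 0.301.

d_min ≈ 0.30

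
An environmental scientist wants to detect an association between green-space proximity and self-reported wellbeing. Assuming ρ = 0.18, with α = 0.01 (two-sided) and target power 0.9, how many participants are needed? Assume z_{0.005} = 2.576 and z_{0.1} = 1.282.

n = 453

Fisher's z: C = ½·ln((1+r)/(1−r)) = ½·ln(1.4390) = 0.1820.
n = ((z_{α/2} + z_β)/C)² + 3.
(2.576 + 1.282) / 0.1820 = 3.858 / 0.1820 = 21.198.
n = 21.198² + 3 = 449.35 + 3 = 452.3.
Round up.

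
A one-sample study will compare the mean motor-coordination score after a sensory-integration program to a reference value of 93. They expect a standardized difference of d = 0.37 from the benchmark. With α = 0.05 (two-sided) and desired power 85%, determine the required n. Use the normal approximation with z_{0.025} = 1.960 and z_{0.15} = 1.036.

n = 66

For a one-sample test: n = ((z_{α/2} + z_β) / d)².
z_{α/2} + z_β = 1.960 + 1.036 = 2.996.
n = (2.996 / 0.37)² = 8.097² = 65.57.
Round up.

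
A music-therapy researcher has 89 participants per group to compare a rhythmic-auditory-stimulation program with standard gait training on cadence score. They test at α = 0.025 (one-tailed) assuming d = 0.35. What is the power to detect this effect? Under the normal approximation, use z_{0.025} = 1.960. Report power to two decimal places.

For two equal groups, power = Φ(d·√(n/2) − z_{α}).
d·√(n/2) = 0.35 × √(89/2) = 0.35 × 6.671 = 2.335.
z_β = 2.335 − 1.960 = 0.375.
Power = Φ(0.375) = 0.646.

power ≈ 0.65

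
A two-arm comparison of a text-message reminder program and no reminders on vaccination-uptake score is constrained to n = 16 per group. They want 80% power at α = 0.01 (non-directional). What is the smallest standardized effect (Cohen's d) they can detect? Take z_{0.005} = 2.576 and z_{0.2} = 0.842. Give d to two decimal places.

For two independent groups of n = 16 each: d_min = (z_{α/2} + z_β)·√(2/n).
z-sum = 2.576 + 0.842 = 3.418.
d_min = 3.418 × √(2/16) = 3.418 × 0.3536 = 1.208.

d_min ≈ 1.21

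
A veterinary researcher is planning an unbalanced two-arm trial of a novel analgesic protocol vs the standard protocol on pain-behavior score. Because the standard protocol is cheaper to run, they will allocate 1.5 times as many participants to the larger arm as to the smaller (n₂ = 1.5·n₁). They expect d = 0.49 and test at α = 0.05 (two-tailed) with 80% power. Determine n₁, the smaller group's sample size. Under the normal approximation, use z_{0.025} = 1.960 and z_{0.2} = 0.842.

With allocation ratio k = n₂/n₁ = 1.5, Var(x̄₁−x̄₂) = σ²(1/n₁ + 1/(k·n₁)) = σ²·(k+1)/(k·n₁).
So n₁ = (1 + 1/k)·((z_{α/2} + z_β)/d)² = 1.667 × (2.802/0.49)².
n₁ = 1.667 × 32.70 = 54.5.
Round up: n₁ = 55, giving n₂ = ⌈1.5 × 55⌉ = ⌈82.5⌉ = 83.

n₁ = 55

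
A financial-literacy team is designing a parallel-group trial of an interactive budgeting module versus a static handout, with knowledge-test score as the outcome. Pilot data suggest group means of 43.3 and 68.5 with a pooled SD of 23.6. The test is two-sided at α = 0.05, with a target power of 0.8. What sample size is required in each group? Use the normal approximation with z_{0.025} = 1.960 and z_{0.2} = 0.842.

n = 14 per group

Cohen's d = |M₁ − M₂| / SD_pooled = |43.3 − 68.5| / 23.6 = 25.2 / 23.6 = 1.068.
For two independent groups with equal n: n = 2·((z_{α/2} + z_β) / d)².
z_{α/2} + z_β = 1.960 + 0.842 = 2.802.
n = 2 × (2.802 / 1.068)² = 2 × 2.624² = 2 × 6.88 = 13.8.
Round up to the next whole participant.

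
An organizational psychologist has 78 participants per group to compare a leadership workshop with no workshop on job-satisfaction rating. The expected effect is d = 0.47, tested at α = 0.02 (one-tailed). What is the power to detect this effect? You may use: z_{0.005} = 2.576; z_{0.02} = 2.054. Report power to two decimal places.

For two equal groups, power = Φ(d·√(n/2) − z_{α}).
d·√(n/2) = 0.47 × √(78/2) = 0.47 × 6.245 = 2.935.
z_β = 2.935 − 2.054 = 0.881.
Power = Φ(0.881) = 0.811.

power ≈ 0.81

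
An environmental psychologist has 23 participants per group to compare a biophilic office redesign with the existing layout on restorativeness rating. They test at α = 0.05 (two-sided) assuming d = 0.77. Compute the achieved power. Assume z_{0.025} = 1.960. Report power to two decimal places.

power ≈ 0.74

For two equal groups, power = Φ(d·√(n/2) − z_{α/2}).
d·√(n/2) = 0.77 × √(23/2) = 0.77 × 3.391 = 2.611.
z_β = 2.611 − 1.960 = 0.651.
Power = Φ(0.651) = 0.743.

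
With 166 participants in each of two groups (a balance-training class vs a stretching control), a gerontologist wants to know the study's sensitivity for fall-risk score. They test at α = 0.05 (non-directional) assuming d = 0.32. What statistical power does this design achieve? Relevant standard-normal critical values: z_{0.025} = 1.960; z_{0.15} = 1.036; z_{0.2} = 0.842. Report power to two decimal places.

power ≈ 0.83

For two equal groups, power = Φ(d·√(n/2) − z_{α/2}).
d·√(n/2) = 0.32 × √(166/2) = 0.32 × 9.110 = 2.915.
z_β = 2.915 − 1.960 = 0.955.
Power = Φ(0.955) = 0.830.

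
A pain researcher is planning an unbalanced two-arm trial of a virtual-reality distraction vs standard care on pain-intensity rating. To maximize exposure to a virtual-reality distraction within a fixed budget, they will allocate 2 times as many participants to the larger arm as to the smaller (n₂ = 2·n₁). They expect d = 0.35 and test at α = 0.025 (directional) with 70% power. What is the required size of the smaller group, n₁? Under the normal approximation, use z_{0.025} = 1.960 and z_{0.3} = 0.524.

n₁ = 76

With allocation ratio k = n₂/n₁ = 2, Var(x̄₁−x̄₂) = σ²(1/n₁ + 1/(k·n₁)) = σ²·(k+1)/(k·n₁).
So n₁ = (1 + 1/k)·((z_{α} + z_β)/d)² = 1.500 × (2.484/0.35)².
n₁ = 1.500 × 50.37 = 75.6.
Round up: n₁ = 76, giving n₂ = 2 × 76 = 152.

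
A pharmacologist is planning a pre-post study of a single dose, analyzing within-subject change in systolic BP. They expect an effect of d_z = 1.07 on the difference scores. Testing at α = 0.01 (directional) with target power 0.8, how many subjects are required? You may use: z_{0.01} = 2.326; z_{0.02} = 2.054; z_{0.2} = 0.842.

n = 9 pairs

For a paired (one-sample on differences) test: n = ((z_{α} + z_β) / d)².
z_{α} + z_β = 2.326 + 0.842 = 3.168.
n = (3.168 / 1.07)² = 2.961² = 8.77.
Round up.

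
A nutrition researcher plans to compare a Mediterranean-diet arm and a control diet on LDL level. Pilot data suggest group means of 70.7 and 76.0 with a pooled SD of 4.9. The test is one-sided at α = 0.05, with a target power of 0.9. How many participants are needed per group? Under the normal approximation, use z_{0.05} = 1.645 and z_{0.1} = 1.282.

n = 15 per group

Cohen's d = |M₁ − M₂| / SD_pooled = |70.7 − 76.0| / 4.9 = 5.3 / 4.9 = 1.082.
For two independent groups with equal n: n = 2·((z_{α} + z_β) / d)².
z_{α} + z_β = 1.645 + 1.282 = 2.927.
n = 2 × (2.927 / 1.082)² = 2 × 2.705² = 2 × 7.32 = 14.6.
Round up to the next whole participant.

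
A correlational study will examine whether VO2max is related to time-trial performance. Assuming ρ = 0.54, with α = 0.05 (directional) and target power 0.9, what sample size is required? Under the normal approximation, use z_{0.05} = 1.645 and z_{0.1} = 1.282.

n = 27

Fisher's z: C = ½·ln((1+r)/(1−r)) = ½·ln(3.3478) = 0.6042.
n = ((z_{α} + z_β)/C)² + 3.
(1.645 + 1.282) / 0.6042 = 2.927 / 0.6042 = 4.844.
n = 4.844² + 3 = 23.47 + 3 = 26.5.
Round up.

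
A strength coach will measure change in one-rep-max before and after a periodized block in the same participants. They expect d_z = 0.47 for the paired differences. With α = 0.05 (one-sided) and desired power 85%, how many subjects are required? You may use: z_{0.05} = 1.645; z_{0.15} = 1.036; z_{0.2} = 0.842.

n = 33 pairs

For a paired (one-sample on differences) test: n = ((z_{α} + z_β) / d)².
z_{α} + z_β = 1.645 + 1.036 = 2.681.
n = (2.681 / 0.47)² = 5.704² = 32.54.
Round up.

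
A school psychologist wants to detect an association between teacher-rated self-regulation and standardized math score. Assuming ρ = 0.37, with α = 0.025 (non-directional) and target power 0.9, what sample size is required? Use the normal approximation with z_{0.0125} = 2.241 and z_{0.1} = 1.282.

Fisher's z: C = ½·ln((1+r)/(1−r)) = ½·ln(2.1746) = 0.3884.
n = ((z_{α/2} + z_β)/C)² + 3.
(2.241 + 1.282) / 0.3884 = 3.523 / 0.3884 = 9.071.
n = 9.071² + 3 = 82.27 + 3 = 85.3.
Round up.

n = 86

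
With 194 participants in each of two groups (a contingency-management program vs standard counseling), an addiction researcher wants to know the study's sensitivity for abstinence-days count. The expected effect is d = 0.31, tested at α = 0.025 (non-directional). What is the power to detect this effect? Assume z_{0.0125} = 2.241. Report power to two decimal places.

power ≈ 0.79

For two equal groups, power = Φ(d·√(n/2) − z_{α/2}).
d·√(n/2) = 0.31 × √(194/2) = 0.31 × 9.849 = 3.053.
z_β = 3.053 − 2.241 = 0.812.
Power = Φ(0.812) = 0.792.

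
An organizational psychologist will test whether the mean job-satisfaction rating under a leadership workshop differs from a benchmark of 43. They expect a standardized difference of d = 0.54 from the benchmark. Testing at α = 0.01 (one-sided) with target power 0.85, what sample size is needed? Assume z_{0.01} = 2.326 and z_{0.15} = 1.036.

n = 39

For a one-sample test: n = ((z_{α} + z_β) / d)².
z_{α} + z_β = 2.326 + 1.036 = 3.362.
n = (3.362 / 0.54)² = 6.226² = 38.76.
Round up.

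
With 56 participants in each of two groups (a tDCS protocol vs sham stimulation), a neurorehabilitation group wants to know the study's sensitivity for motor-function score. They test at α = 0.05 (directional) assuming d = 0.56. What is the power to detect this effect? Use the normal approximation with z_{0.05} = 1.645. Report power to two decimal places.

For two equal groups, power = Φ(d·√(n/2) − z_{α}).
d·√(n/2) = 0.56 × √(56/2) = 0.56 × 5.292 = 2.963.
z_β = 2.963 − 1.645 = 1.318.
Power = Φ(1.318) = 0.906.

power ≈ 0.91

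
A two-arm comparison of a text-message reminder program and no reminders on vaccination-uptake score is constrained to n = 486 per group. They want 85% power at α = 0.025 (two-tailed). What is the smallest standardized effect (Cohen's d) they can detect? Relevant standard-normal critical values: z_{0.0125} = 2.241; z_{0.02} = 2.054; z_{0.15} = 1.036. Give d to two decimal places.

For two independent groups of n = 486 each: d_min = (z_{α/2} + z_β)·√(2/n).
z-sum = 2.241 + 1.036 = 3.277.
d_min = 3.277 × √(2/486) = 3.277 × 0.0642 = 0.210.

d_min ≈ 0.21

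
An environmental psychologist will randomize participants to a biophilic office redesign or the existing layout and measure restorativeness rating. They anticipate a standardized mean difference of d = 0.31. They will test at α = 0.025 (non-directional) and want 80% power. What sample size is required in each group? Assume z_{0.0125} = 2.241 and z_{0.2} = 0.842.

n = 198 per group

For two independent groups with equal n: n = 2·((z_{α/2} + z_β) / d)².
z_{α/2} + z_β = 2.241 + 0.842 = 3.083.
n = 2 × (3.083 / 0.31)² = 2 × 9.945² = 2 × 98.91 = 197.8.
Round up to the next whole participant.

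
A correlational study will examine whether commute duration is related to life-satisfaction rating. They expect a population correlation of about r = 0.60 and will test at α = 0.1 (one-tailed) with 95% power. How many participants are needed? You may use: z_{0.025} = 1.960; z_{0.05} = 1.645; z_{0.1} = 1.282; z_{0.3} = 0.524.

n = 21

Fisher's z: C = ½·ln((1+r)/(1−r)) = ½·ln(4.0000) = 0.6931.
n = ((z_{α} + z_β)/C)² + 3.
(1.282 + 1.645) / 0.6931 = 2.927 / 0.6931 = 4.223.
n = 4.223² + 3 = 17.83 + 3 = 20.8.
Round up.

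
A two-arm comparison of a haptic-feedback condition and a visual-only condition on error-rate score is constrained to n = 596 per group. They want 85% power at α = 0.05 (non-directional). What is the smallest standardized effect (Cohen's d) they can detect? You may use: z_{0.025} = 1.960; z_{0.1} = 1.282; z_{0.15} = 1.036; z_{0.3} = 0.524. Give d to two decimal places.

For two independent groups of n = 596 each: d_min = (z_{α/2} + z_β)·√(2/n).
z-sum = 1.960 + 1.036 = 2.996.
d_min = 2.996 × √(2/596) = 2.996 × 0.0579 = 0.174.

d_min ≈ 0.17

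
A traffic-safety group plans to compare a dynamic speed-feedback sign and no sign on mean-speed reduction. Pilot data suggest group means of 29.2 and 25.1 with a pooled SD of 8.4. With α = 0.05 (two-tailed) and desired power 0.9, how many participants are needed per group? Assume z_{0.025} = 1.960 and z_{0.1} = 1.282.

Cohen's d = |M₁ − M₂| / SD_pooled = |29.2 − 25.1| / 8.4 = 4.1 / 8.4 = 0.488.
For two independent groups with equal n: n = 2·((z_{α/2} + z_β) / d)².
z_{α/2} + z_β = 1.960 + 1.282 = 3.242.
n = 2 × (3.242 / 0.488)² = 2 × 6.643² = 2 × 44.14 = 88.3.
Round up to the next whole participant.

n = 89 per group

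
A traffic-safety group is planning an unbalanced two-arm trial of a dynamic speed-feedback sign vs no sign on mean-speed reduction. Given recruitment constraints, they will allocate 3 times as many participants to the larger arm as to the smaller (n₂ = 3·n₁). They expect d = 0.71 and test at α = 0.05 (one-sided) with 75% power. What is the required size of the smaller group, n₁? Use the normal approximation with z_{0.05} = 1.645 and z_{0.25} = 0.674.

With allocation ratio k = n₂/n₁ = 3, Var(x̄₁−x̄₂) = σ²(1/n₁ + 1/(k·n₁)) = σ²·(k+1)/(k·n₁).
So n₁ = (1 + 1/k)·((z_{α} + z_β)/d)² = 1.333 × (2.319/0.71)².
n₁ = 1.333 × 10.67 = 14.2.
Round up: n₁ = 15, giving n₂ = 3 × 15 = 45.

n₁ = 15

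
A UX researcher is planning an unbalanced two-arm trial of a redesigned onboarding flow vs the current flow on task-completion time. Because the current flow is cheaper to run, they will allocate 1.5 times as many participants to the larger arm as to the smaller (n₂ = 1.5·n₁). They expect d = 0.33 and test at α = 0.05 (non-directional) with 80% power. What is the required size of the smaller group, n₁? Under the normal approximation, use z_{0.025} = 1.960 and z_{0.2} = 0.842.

n₁ = 121

With allocation ratio k = n₂/n₁ = 1.5, Var(x̄₁−x̄₂) = σ²(1/n₁ + 1/(k·n₁)) = σ²·(k+1)/(k·n₁).
So n₁ = (1 + 1/k)·((z_{α/2} + z_β)/d)² = 1.667 × (2.802/0.33)².
n₁ = 1.667 × 72.10 = 120.2.
Round up: n₁ = 121, giving n₂ = ⌈1.5 × 121⌉ = ⌈181.5⌉ = 182.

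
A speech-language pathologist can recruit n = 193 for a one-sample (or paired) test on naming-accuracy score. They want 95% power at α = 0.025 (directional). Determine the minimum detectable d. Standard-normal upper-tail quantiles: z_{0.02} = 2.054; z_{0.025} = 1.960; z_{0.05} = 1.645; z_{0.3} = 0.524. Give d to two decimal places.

d_min ≈ 0.26

For a single sample (or paired design) of n = 193: d_min = (z_{α} + z_β)/√n.
z-sum = 1.960 + 1.645 = 3.605.
d_min = 3.605 / √193 = 3.605 / 13.892 = 0.259.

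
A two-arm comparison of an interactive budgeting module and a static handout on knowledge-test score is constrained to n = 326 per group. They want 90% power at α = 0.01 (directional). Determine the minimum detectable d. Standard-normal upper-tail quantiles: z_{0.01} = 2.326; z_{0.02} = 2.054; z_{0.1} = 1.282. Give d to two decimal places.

For two independent groups of n = 326 each: d_min = (z_{α} + z_β)·√(2/n).
z-sum = 2.326 + 1.282 = 3.608.
d_min = 3.608 × √(2/326) = 3.608 × 0.0783 = 0.283.

d_min ≈ 0.28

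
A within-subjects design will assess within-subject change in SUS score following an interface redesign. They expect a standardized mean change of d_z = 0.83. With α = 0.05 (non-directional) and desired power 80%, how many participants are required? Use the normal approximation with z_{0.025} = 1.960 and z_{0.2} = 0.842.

For a paired (one-sample on differences) test: n = ((z_{α/2} + z_β) / d)².
z_{α/2} + z_β = 1.960 + 0.842 = 2.802.
n = (2.802 / 0.83)² = 3.376² = 11.40.
Round up.

n = 12 pairs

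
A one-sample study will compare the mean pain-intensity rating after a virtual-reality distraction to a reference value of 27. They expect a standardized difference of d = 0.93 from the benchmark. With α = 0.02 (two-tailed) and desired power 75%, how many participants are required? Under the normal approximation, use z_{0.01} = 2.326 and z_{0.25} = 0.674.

n = 11

For a one-sample test: n = ((z_{α/2} + z_β) / d)².
z_{α/2} + z_β = 2.326 + 0.674 = 3.000.
n = (3.000 / 0.93)² = 3.226² = 10.41.
Round up.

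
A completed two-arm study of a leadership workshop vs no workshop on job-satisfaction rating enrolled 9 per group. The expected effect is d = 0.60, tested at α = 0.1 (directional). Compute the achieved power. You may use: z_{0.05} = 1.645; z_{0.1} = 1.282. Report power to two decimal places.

For two equal groups, power = Φ(d·√(n/2) − z_{α}).
d·√(n/2) = 0.60 × √(9/2) = 0.60 × 2.121 = 1.273.
z_β = 1.273 − 1.282 = -0.009.
Power = Φ(-0.009) = 0.496.

power ≈ 0.50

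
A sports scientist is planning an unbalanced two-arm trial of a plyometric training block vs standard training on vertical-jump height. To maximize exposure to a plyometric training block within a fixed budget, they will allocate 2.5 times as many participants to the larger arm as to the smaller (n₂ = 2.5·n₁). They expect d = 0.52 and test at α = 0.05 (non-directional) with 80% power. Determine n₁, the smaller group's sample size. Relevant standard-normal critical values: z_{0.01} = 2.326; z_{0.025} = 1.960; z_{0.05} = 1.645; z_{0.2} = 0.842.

n₁ = 41

With allocation ratio k = n₂/n₁ = 2.5, Var(x̄₁−x̄₂) = σ²(1/n₁ + 1/(k·n₁)) = σ²·(k+1)/(k·n₁).
So n₁ = (1 + 1/k)·((z_{α/2} + z_β)/d)² = 1.400 × (2.802/0.52)².
n₁ = 1.400 × 29.04 = 40.6.
Round up: n₁ = 41, giving n₂ = ⌈2.5 × 41⌉ = ⌈102.5⌉ = 103.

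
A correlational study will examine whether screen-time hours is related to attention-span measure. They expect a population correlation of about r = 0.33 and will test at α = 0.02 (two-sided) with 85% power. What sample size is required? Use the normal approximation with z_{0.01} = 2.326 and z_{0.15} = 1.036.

Fisher's z: C = ½·ln((1+r)/(1−r)) = ½·ln(1.9851) = 0.3428.
n = ((z_{α/2} + z_β)/C)² + 3.
(2.326 + 1.036) / 0.3428 = 3.362 / 0.3428 = 9.807.
n = 9.807² + 3 = 96.19 + 3 = 99.2.
Round up.

n = 100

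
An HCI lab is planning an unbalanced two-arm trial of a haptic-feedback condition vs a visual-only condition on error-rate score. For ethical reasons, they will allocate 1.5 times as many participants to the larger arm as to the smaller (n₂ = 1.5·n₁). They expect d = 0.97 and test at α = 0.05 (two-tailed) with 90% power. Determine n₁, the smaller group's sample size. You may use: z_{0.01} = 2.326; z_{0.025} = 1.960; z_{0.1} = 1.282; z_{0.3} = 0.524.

n₁ = 19

With allocation ratio k = n₂/n₁ = 1.5, Var(x̄₁−x̄₂) = σ²(1/n₁ + 1/(k·n₁)) = σ²·(k+1)/(k·n₁).
So n₁ = (1 + 1/k)·((z_{α/2} + z_β)/d)² = 1.667 × (3.242/0.97)².
n₁ = 1.667 × 11.17 = 18.6.
Round up: n₁ = 19, giving n₂ = ⌈1.5 × 19⌉ = ⌈28.5⌉ = 29.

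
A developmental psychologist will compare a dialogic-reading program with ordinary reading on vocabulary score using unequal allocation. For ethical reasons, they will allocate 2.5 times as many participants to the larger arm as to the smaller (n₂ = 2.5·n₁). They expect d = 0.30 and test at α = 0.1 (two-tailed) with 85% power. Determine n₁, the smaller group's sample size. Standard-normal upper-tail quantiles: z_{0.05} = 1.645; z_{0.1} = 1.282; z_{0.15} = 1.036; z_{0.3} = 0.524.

With allocation ratio k = n₂/n₁ = 2.5, Var(x̄₁−x̄₂) = σ²(1/n₁ + 1/(k·n₁)) = σ²·(k+1)/(k·n₁).
So n₁ = (1 + 1/k)·((z_{α/2} + z_β)/d)² = 1.400 × (2.681/0.30)².
n₁ = 1.400 × 79.86 = 111.8.
Round up: n₁ = 112, giving n₂ = 2.5 × 112 = 280.

n₁ = 112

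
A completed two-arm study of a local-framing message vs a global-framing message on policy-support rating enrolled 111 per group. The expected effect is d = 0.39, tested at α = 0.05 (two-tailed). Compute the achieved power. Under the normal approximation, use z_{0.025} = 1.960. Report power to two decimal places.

power ≈ 0.83

For two equal groups, power = Φ(d·√(n/2) − z_{α/2}).
d·√(n/2) = 0.39 × √(111/2) = 0.39 × 7.450 = 2.905.
z_β = 2.905 − 1.960 = 0.945.
Power = Φ(0.945) = 0.828.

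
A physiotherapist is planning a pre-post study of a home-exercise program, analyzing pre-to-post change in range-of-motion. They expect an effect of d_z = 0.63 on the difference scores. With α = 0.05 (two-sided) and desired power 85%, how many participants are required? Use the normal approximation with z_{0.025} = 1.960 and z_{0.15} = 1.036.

n = 23 pairs

For a paired (one-sample on differences) test: n = ((z_{α/2} + z_β) / d)².
z_{α/2} + z_β = 1.960 + 1.036 = 2.996.
n = (2.996 / 0.63)² = 4.756² = 22.62.
Round up.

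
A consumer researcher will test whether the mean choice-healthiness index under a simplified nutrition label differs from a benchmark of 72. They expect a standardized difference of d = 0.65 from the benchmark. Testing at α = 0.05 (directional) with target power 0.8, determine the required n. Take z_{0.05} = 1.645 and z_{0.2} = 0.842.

For a one-sample test: n = ((z_{α} + z_β) / d)².
z_{α} + z_β = 1.645 + 0.842 = 2.487.
n = (2.487 / 0.65)² = 3.826² = 14.64.
Round up.

n = 15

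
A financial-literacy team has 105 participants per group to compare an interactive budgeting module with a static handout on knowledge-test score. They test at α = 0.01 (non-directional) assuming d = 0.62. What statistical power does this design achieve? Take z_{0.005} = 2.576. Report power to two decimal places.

For two equal groups, power = Φ(d·√(n/2) − z_{α/2}).
d·√(n/2) = 0.62 × √(105/2) = 0.62 × 7.246 = 4.492.
z_β = 4.492 − 2.576 = 1.916.
Power = Φ(1.916) = 0.972.

power ≈ 0.97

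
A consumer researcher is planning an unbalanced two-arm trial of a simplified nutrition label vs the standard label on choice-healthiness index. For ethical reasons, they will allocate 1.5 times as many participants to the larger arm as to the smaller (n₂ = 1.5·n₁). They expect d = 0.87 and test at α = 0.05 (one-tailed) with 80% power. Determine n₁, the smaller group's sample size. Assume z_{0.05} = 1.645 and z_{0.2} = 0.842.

n₁ = 14

With allocation ratio k = n₂/n₁ = 1.5, Var(x̄₁−x̄₂) = σ²(1/n₁ + 1/(k·n₁)) = σ²·(k+1)/(k·n₁).
So n₁ = (1 + 1/k)·((z_{α} + z_β)/d)² = 1.667 × (2.487/0.87)².
n₁ = 1.667 × 8.17 = 13.6.
Round up: n₁ = 14, giving n₂ = 1.5 × 14 = 21.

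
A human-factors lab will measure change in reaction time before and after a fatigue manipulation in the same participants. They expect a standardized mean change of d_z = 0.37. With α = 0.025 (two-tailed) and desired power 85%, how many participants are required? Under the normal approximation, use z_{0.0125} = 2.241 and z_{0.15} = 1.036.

n = 79 pairs

For a paired (one-sample on differences) test: n = ((z_{α/2} + z_β) / d)².
z_{α/2} + z_β = 2.241 + 1.036 = 3.277.
n = (3.277 / 0.37)² = 8.857² = 78.44.
Round up.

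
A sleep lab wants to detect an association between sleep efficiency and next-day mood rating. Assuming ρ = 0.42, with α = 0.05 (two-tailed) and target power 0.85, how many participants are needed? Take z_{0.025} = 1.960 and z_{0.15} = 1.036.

Fisher's z: C = ½·ln((1+r)/(1−r)) = ½·ln(2.4483) = 0.4477.
n = ((z_{α/2} + z_β)/C)² + 3.
(1.960 + 1.036) / 0.4477 = 2.996 / 0.4477 = 6.692.
n = 6.692² + 3 = 44.78 + 3 = 47.8.
Round up.

n = 48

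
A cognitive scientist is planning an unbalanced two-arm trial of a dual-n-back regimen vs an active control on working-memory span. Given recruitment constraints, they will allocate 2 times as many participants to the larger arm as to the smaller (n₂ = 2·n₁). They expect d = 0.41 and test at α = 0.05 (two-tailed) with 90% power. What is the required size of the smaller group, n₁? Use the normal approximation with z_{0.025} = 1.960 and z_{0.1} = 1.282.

n₁ = 94

With allocation ratio k = n₂/n₁ = 2, Var(x̄₁−x̄₂) = σ²(1/n₁ + 1/(k·n₁)) = σ²·(k+1)/(k·n₁).
So n₁ = (1 + 1/k)·((z_{α/2} + z_β)/d)² = 1.500 × (3.242/0.41)².
n₁ = 1.500 × 62.53 = 93.8.
Round up: n₁ = 94, giving n₂ = 2 × 94 = 188.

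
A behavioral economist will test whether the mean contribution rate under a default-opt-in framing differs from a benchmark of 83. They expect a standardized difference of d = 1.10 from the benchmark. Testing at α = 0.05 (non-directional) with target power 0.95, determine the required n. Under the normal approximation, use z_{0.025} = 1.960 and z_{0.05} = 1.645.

n = 11

For a one-sample test: n = ((z_{α/2} + z_β) / d)².
z_{α/2} + z_β = 1.960 + 1.645 = 3.605.
n = (3.605 / 1.10)² = 3.277² = 10.74.
Round up.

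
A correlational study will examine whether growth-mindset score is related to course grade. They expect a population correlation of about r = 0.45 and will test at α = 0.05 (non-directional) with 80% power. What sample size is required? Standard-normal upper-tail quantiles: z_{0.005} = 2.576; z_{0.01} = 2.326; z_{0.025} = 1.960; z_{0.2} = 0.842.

n = 37

Fisher's z: C = ½·ln((1+r)/(1−r)) = ½·ln(2.6364) = 0.4847.
n = ((z_{α/2} + z_β)/C)² + 3.
(1.960 + 0.842) / 0.4847 = 2.802 / 0.4847 = 5.781.
n = 5.781² + 3 = 33.42 + 3 = 36.4.
Round up.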